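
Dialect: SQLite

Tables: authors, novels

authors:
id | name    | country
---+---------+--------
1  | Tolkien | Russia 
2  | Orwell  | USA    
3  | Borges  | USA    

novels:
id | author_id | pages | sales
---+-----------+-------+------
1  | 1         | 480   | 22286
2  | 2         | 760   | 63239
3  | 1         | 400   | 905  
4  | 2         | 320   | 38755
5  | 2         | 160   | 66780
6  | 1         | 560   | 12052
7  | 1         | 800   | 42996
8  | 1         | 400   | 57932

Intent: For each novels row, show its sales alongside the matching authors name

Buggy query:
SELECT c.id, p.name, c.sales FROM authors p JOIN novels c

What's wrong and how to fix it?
Bug: JOIN with no ON clause produces a cartesian product; every novels row pairs with every authors row

Fix: Add ON c.author_id = p.id to the JOIN

Corrected query:
SELECT c.id, p.name, c.sales FROM authors p JOIN novels c ON c.author_id = p.id

Result:
id | name    | sales
---+---------+------
1  | Tolkien | 22286
2  | Orwell  | 63239
3  | Tolkien | 905  
4  | Orwell  | 38755
5  | Orwell  | 66780
6  | Tolkien | 12052
7  | Tolkien | 42996
8  | Tolkien | 57932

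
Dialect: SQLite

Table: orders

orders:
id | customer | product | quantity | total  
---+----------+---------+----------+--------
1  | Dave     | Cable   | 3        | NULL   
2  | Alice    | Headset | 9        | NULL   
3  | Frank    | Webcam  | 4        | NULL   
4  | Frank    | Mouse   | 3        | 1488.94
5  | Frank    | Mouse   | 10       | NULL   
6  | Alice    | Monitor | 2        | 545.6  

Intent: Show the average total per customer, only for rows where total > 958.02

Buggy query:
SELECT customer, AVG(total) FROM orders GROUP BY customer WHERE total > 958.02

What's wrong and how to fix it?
Bug: Row-level WHERE must come before GROUP BY in the clause order

Fix: Move the WHERE clause before GROUP BY

Corrected query:
SELECT customer, AVG(total) FROM orders WHERE total > 958.02 GROUP BY customer

Result:
customer | AVG(total)
---------+-----------
Frank    | 1488.94   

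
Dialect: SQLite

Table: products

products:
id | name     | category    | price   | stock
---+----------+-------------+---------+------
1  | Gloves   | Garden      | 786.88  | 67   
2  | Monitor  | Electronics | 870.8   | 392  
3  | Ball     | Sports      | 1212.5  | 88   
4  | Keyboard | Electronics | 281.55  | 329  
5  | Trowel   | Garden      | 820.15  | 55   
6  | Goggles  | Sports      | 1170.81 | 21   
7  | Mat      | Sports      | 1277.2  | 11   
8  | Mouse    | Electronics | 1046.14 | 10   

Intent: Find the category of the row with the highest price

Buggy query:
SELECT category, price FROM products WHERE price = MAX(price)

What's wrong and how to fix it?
Bug: WHERE is evaluated per row; an aggregate over the whole table isn't defined there

Fix: Wrap MAX in a scalar subquery so WHERE compares against a single value

Corrected query:
SELECT category, price FROM products WHERE price = (SELECT MAX(price) FROM products)

Result:
category | price 
---------+-------
Sports   | 1277.2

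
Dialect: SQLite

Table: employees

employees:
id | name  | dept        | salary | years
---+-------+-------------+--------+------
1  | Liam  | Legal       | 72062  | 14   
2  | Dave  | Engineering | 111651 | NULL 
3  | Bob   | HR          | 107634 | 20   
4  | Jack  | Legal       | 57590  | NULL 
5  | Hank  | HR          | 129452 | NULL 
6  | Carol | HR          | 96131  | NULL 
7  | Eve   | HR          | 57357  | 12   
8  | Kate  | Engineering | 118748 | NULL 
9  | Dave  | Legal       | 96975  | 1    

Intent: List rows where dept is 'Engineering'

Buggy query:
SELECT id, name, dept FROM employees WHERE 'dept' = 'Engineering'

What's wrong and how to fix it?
Bug: Single quotes denote string literals in SQL; the column name is being compared as a constant string

Fix: Remove the quotes around the column name (or use double quotes for an identifier)

Corrected query:
SELECT id, name, dept FROM employees WHERE dept = 'Engineering'

Result:
id | name | dept       
---+------+------------
2  | Dave | Engineering
8  | Kate | Engineering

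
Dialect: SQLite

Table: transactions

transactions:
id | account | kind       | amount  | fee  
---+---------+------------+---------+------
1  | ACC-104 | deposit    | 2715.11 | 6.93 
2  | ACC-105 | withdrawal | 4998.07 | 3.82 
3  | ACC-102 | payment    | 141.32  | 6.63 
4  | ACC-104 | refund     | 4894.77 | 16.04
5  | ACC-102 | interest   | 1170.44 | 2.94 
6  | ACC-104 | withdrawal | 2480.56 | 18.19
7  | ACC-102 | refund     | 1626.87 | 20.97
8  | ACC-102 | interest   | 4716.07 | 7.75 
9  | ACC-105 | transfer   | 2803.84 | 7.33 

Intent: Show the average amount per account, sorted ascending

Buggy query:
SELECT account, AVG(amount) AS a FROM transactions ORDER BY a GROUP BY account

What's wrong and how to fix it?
Bug: GROUP BY must precede ORDER BY

Fix: Move ORDER BY to the end, after GROUP BY

Corrected query:
SELECT account, AVG(amount) AS a FROM transactions GROUP BY account ORDER BY a

Result:
account | a       
--------+---------
ACC-102 | 1913.675
ACC-104 | 3363.48 
ACC-105 | 3900.955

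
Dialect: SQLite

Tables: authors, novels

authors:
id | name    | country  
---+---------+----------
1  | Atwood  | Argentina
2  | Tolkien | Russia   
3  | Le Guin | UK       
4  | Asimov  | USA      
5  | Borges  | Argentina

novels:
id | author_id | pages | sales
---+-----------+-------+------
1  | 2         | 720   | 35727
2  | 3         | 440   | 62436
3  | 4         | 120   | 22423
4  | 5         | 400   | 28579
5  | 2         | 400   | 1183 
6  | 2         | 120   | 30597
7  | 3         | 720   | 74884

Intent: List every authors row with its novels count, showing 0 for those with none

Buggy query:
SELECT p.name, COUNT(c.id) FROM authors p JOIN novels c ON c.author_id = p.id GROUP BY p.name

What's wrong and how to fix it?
Bug: An inner join excludes parents with zero children

Fix: Switch to LEFT JOIN to retain unmatched parent rows

Corrected query:
SELECT p.name, COUNT(c.id) FROM authors p LEFT JOIN novels c ON c.author_id = p.id GROUP BY p.name

Result:
name    | COUNT(c.id)
--------+------------
Asimov  | 1          
Atwood  | 0          
Borges  | 1          
Le Guin | 2          
Tolkien | 3          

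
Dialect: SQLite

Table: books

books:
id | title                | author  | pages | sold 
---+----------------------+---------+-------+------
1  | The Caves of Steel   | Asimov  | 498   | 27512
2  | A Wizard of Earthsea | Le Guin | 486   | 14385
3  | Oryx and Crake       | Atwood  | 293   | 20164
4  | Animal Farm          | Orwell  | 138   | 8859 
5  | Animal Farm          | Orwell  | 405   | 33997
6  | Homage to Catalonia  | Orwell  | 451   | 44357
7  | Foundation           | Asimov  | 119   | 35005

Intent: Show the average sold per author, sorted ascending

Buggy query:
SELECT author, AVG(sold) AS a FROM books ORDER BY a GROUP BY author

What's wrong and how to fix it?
Bug: ORDER BY appears before GROUP BY; SQL clause order requires GROUP BY first

Fix: Reorder: SELECT … FROM … GROUP BY … ORDER BY …

Corrected query:
SELECT author, AVG(sold) AS a FROM books GROUP BY author ORDER BY a

Result:
author  | a      
--------+--------
Le Guin | 14385  
Atwood  | 20164  
Orwell  | 29071  
Asimov  | 31258.5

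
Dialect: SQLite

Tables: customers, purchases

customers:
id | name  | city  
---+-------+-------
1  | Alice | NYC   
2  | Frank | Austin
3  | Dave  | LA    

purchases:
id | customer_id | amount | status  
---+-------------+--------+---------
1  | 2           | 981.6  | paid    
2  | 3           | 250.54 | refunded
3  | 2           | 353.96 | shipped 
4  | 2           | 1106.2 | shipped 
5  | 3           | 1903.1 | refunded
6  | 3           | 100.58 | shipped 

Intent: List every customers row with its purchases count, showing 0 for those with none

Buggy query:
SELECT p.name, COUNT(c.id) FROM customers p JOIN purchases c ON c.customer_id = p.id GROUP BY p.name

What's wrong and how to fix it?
Bug: INNER JOIN drops customers rows that have no matching purchases rows

Fix: Switch to LEFT JOIN to retain unmatched parent rows

Corrected query:
SELECT p.name, COUNT(c.id) FROM customers p LEFT JOIN purchases c ON c.customer_id = p.id GROUP BY p.name

Result:
name  | COUNT(c.id)
------+------------
Alice | 0          
Dave  | 3          
Frank | 3          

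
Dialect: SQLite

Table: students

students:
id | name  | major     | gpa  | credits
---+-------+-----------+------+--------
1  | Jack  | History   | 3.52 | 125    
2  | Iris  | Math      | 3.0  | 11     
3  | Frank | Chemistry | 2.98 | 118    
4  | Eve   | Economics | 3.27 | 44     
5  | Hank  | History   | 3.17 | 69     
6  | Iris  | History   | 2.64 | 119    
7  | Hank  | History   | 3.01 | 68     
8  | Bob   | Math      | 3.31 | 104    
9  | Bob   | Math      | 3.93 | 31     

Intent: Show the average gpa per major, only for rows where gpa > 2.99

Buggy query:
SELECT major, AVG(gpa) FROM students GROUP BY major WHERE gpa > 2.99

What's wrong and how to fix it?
Bug: Row-level WHERE must come before GROUP BY in the clause order

Fix: Place WHERE between FROM and GROUP BY

Corrected query:
SELECT major, AVG(gpa) FROM students WHERE gpa > 2.99 GROUP BY major

Result:
major     | AVG(gpa)
----------+---------
Economics | 3.27    
History   | 3.233333
Math      | 3.413333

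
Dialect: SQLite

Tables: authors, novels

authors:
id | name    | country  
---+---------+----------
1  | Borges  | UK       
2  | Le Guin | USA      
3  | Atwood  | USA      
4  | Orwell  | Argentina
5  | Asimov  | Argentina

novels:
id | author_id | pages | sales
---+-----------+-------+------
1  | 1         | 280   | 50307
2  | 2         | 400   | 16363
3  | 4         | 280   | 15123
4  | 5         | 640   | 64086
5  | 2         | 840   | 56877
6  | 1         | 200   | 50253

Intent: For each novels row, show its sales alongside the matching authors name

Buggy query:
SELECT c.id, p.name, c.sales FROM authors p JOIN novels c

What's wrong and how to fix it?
Bug: Missing join condition: each novels row is matched to all authors rows instead of just its own

Fix: Add ON c.author_id = p.id to the JOIN

Corrected query:
SELECT c.id, p.name, c.sales FROM authors p JOIN novels c ON c.author_id = p.id

Result:
id | name    | sales
---+---------+------
1  | Borges  | 50307
2  | Le Guin | 16363
3  | Orwell  | 15123
4  | Asimov  | 64086
5  | Le Guin | 56877
6  | Borges  | 50253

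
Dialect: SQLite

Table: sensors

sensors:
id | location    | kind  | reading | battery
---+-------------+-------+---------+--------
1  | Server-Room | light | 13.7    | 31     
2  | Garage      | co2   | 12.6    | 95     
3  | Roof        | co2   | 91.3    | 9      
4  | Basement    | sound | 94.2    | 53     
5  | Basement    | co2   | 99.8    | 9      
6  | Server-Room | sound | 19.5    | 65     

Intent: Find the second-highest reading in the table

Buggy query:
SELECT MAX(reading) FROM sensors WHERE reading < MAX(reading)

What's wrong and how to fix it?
Bug: MAX(reading) on the right of the comparison is an aggregate-in-WHERE error

Fix: Compute the overall MAX in a subquery, then take MAX of rows below it

Corrected query:
SELECT MAX(reading) FROM sensors WHERE reading < (SELECT MAX(reading) FROM sensors)

Result:
MAX(reading)
------------
94.2        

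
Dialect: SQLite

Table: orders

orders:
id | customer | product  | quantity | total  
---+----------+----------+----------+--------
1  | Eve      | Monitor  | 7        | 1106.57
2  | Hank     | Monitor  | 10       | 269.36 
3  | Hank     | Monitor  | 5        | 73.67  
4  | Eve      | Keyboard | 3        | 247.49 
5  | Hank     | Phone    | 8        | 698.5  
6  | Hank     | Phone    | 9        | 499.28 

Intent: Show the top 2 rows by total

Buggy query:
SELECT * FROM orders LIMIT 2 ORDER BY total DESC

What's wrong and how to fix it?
Bug: ORDER BY cannot follow LIMIT; LIMIT is the final clause

Fix: Swap the clauses: ORDER BY first, then LIMIT

Corrected query:
SELECT * FROM orders ORDER BY total DESC LIMIT 2

Result:
id | customer | product | quantity | total  
---+----------+---------+----------+--------
1  | Eve      | Monitor | 7        | 1106.57
5  | Hank     | Phone   | 8        | 698.5  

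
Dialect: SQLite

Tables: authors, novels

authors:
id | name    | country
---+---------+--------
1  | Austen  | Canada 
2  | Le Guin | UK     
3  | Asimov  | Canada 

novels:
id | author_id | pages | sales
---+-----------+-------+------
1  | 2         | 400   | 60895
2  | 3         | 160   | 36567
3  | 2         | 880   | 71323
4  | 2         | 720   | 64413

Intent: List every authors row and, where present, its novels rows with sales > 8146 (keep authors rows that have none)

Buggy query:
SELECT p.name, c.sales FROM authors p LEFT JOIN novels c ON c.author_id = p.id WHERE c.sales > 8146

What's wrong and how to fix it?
Bug: A WHERE condition on the right-hand table after LEFT JOIN drops unmatched parents

Fix: Put 'c.sales > 8146' in the JOIN's ON clause instead of WHERE

Corrected query:
SELECT p.name, c.sales FROM authors p LEFT JOIN novels c ON c.author_id = p.id AND c.sales > 8146

Result:
name    | sales
--------+------
Austen  | NULL 
Le Guin | 60895
Le Guin | 64413
Le Guin | 71323
Asimov  | 36567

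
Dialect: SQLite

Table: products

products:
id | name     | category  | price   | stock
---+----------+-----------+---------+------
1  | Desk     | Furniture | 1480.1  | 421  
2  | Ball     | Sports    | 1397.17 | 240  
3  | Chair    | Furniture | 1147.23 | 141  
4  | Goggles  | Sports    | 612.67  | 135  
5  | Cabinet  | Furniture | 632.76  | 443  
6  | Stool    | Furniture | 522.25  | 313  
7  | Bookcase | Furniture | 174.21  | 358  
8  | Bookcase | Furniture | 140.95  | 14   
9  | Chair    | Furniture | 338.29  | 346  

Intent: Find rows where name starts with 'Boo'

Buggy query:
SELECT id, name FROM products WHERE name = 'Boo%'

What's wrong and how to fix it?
Bug: '=' compares the literal string including the % character; pattern matching needs LIKE

Fix: Replace '=' with LIKE so 'Boo%' is treated as a pattern

Corrected query:
SELECT id, name FROM products WHERE name LIKE 'Boo%'

Result:
id | name    
---+---------
7  | Bookcase
8  | Bookcase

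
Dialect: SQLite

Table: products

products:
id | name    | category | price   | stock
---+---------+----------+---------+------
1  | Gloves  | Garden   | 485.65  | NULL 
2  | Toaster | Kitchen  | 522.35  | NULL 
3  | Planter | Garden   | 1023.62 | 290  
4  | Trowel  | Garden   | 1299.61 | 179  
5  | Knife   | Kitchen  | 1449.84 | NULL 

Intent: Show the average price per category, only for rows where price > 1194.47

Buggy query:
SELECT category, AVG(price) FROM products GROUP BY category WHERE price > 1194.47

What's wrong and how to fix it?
Bug: Row-level WHERE must come before GROUP BY in the clause order

Fix: Move the WHERE clause before GROUP BY

Corrected query:
SELECT category, AVG(price) FROM products WHERE price > 1194.47 GROUP BY category

Result:
category | AVG(price)
---------+-----------
Garden   | 1299.61   
Kitchen  | 1449.84   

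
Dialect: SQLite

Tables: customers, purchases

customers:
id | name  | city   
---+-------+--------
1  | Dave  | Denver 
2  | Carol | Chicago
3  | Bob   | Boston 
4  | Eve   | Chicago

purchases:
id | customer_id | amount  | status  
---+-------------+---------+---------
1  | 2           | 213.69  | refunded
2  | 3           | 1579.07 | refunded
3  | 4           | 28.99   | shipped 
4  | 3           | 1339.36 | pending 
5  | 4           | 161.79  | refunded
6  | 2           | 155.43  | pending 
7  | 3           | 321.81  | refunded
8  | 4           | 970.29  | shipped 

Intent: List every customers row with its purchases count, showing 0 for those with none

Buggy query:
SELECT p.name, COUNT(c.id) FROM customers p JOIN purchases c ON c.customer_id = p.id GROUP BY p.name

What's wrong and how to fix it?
Bug: INNER JOIN drops customers rows that have no matching purchases rows

Fix: Use LEFT JOIN so parents without children still appear (COUNT(c.id) gives 0)

Corrected query:
SELECT p.name, COUNT(c.id) FROM customers p LEFT JOIN purchases c ON c.customer_id = p.id GROUP BY p.name

Result:
name  | COUNT(c.id)
------+------------
Bob   | 3          
Carol | 2          
Dave  | 0          
Eve   | 3          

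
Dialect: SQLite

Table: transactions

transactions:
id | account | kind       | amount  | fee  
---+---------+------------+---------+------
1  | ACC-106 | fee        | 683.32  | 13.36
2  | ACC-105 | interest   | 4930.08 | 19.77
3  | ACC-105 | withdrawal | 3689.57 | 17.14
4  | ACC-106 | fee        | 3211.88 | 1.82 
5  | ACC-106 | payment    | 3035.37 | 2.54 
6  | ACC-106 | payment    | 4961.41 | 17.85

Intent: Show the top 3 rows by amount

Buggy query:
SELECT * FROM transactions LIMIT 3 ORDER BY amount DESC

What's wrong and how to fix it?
Bug: LIMIT must come after ORDER BY

Fix: Swap the clauses: ORDER BY first, then LIMIT

Corrected query:
SELECT * FROM transactions ORDER BY amount DESC LIMIT 3

Result:
id | account | kind       | amount  | fee  
---+---------+------------+---------+------
6  | ACC-106 | payment    | 4961.41 | 17.85
2  | ACC-105 | interest   | 4930.08 | 19.77
3  | ACC-105 | withdrawal | 3689.57 | 17.14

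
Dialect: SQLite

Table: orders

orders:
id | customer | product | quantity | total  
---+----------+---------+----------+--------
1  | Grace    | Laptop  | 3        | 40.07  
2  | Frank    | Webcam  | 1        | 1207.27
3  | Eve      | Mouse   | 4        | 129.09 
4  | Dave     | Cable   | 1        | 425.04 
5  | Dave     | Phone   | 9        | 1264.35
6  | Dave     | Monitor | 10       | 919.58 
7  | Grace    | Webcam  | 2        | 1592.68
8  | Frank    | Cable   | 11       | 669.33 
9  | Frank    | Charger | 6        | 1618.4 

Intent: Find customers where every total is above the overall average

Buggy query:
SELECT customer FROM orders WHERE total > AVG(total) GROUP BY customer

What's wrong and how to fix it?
Bug: AVG() is an aggregate; it can't sit directly in WHERE

Fix: Compute the overall average in a scalar subquery and compare each group's MIN against it in HAVING

Corrected query:
SELECT customer FROM orders GROUP BY customer HAVING MIN(total) > (SELECT AVG(total) FROM orders)

Result:
(no rows)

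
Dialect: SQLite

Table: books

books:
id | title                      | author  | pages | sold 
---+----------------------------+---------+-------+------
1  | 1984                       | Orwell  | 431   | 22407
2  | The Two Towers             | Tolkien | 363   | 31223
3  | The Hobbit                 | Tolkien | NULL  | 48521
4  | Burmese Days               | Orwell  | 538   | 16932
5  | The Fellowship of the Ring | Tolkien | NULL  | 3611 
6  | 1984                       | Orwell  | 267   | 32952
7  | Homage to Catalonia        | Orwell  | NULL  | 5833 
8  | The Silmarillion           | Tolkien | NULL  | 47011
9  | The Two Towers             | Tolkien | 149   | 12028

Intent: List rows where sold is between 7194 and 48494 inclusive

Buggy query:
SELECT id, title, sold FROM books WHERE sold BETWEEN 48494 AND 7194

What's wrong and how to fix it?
Bug: BETWEEN expects the lower bound first; with 48494 AND 7194 the range is empty

Fix: Swap the bounds so the smaller value comes first

Corrected query:
SELECT id, title, sold FROM books WHERE sold BETWEEN 7194 AND 48494

Result:
id | title            | sold 
---+------------------+------
1  | 1984             | 22407
2  | The Two Towers   | 31223
4  | Burmese Days     | 16932
6  | 1984             | 32952
8  | The Silmarillion | 47011
9  | The Two Towers   | 12028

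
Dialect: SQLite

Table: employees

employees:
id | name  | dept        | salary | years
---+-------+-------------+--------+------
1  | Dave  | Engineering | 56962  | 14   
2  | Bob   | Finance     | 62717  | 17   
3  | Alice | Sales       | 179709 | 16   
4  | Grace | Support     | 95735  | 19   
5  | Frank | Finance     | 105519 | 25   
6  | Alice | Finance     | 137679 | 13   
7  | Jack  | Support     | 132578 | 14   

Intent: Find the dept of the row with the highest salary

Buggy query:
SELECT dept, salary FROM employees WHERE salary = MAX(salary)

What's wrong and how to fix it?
Bug: WHERE is evaluated per row; an aggregate over the whole table isn't defined there

Fix: Wrap MAX in a scalar subquery so WHERE compares against a single value

Corrected query:
SELECT dept, salary FROM employees WHERE salary = (SELECT MAX(salary) FROM employees)

Result:
dept  | salary
------+-------
Sales | 179709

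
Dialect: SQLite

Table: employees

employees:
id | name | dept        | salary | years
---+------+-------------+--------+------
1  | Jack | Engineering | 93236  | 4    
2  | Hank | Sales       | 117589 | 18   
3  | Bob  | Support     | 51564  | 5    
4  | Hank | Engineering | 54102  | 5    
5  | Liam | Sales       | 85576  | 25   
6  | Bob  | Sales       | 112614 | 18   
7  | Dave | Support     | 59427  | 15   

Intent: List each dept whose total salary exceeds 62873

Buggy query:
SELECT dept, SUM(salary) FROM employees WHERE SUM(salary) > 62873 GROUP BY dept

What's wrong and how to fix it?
Bug: SUM(salary) is an aggregate, but WHERE filters rows before aggregation

Fix: Use HAVING (which filters groups after aggregation) instead of WHERE

Corrected query:
SELECT dept, SUM(salary) FROM employees GROUP BY dept HAVING SUM(salary) > 62873

Result:
dept        | SUM(salary)
------------+------------
Engineering | 147338     
Sales       | 315779     
Support     | 110991     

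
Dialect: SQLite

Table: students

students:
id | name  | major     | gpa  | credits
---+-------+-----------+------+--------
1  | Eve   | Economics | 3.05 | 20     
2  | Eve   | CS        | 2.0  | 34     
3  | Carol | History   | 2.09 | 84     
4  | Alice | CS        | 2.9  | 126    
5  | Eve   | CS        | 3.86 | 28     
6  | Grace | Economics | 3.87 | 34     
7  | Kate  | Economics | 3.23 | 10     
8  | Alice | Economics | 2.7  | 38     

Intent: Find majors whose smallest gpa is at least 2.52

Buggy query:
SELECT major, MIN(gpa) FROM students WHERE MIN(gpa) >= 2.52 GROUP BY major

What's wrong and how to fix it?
Bug: Aggregates like MIN are computed per group after WHERE runs

Fix: Use HAVING for the per-group MIN condition

Corrected query:
SELECT major, MIN(gpa) FROM students GROUP BY major HAVING MIN(gpa) >= 2.52

Result:
major     | MIN(gpa)
----------+---------
Economics | 2.7     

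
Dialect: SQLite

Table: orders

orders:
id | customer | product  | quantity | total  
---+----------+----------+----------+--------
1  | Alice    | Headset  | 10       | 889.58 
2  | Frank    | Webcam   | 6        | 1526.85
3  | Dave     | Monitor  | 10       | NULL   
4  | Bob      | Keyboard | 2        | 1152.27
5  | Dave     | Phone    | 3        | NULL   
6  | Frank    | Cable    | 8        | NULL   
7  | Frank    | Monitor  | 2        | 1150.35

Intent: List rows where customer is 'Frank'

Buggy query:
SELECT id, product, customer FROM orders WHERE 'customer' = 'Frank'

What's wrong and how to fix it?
Bug: 'customer' in single quotes is a string literal, not the column; the comparison is literal-vs-literal and never true

Fix: Remove the quotes around the column name (or use double quotes for an identifier)

Corrected query:
SELECT id, product, customer FROM orders WHERE customer = 'Frank'

Result:
id | product | customer
---+---------+---------
2  | Webcam  | Frank   
6  | Cable   | Frank   
7  | Monitor | Frank   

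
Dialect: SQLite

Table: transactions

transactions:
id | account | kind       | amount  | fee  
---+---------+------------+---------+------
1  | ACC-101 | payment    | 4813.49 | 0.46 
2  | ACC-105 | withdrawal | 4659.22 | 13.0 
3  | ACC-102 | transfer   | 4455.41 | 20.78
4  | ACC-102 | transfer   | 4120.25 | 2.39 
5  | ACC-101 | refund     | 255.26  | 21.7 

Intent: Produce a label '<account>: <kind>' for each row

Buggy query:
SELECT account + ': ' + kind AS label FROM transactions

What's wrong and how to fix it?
Bug: SQLite uses || for string concatenation; + coerces text to numbers (yielding 0)

Fix: Use the || operator for string concatenation

Corrected query:
SELECT account || ': ' || kind AS label FROM transactions

Result:
label              
-------------------
ACC-101: payment   
ACC-105: withdrawal
ACC-102: transfer  
ACC-102: transfer  
ACC-101: refund    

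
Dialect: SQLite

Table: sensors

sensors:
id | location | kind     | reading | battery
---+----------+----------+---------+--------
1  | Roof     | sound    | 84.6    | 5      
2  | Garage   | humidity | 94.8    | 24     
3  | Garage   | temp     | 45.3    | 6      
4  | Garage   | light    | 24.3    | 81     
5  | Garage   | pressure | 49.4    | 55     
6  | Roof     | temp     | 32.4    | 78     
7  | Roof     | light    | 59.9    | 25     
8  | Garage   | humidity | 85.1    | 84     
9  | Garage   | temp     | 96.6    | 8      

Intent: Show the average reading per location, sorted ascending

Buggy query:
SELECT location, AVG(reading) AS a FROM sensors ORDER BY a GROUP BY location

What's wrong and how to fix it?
Bug: GROUP BY must precede ORDER BY

Fix: Reorder: SELECT … FROM … GROUP BY … ORDER BY …

Corrected query:
SELECT location, AVG(reading) AS a FROM sensors GROUP BY location ORDER BY a

Result:
location | a        
---------+----------
Roof     | 58.966667
Garage   | 65.916667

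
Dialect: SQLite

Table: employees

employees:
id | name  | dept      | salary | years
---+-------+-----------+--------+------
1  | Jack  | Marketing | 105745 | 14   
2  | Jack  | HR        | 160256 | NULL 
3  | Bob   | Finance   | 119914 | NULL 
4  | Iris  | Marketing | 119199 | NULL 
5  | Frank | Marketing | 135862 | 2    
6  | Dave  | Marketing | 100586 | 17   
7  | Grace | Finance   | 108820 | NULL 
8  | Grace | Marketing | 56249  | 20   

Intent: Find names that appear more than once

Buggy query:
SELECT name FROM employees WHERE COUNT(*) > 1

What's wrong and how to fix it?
Bug: WHERE can't reference COUNT(*); aggregates are computed after WHERE

Fix: Group first, then use HAVING for the count condition

Corrected query:
SELECT name FROM employees GROUP BY name HAVING COUNT(*) > 1

Result:
name 
-----
Grace
Jack 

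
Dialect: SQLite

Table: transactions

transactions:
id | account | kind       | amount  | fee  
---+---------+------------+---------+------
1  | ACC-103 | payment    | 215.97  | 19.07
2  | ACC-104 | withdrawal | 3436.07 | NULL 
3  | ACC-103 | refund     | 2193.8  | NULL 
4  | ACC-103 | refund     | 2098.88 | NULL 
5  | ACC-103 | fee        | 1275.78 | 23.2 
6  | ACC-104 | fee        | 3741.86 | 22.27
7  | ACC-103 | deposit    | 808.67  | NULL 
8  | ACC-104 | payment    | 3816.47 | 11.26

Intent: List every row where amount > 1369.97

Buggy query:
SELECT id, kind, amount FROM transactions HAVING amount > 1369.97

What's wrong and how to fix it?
Bug: This is a non-aggregate query (no GROUP BY, no aggregates), so in SQLite the HAVING clause is invalid here; a row-level condition belongs in WHERE

Fix: Use WHERE for row-level filtering

Corrected query:
SELECT id, kind, amount FROM transactions WHERE amount > 1369.97

Result:
id | kind       | amount 
---+------------+--------
2  | withdrawal | 3436.07
3  | refund     | 2193.8 
4  | refund     | 2098.88
6  | fee        | 3741.86
8  | payment    | 3816.47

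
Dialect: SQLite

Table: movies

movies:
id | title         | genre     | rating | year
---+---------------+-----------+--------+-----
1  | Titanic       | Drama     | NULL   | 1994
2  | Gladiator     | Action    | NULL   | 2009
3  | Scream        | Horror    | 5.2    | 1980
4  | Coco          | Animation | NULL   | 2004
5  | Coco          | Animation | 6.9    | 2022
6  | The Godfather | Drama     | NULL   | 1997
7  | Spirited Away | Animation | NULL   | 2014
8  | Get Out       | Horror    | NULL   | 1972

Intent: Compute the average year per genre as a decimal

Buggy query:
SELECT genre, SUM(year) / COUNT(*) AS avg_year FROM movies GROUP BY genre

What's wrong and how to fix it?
Bug: Both operands are integers, so '/' performs integer division and truncates

Fix: Cast one side to REAL so the division keeps the fractional part

Corrected query:
SELECT genre, SUM(year) * 1.0 / COUNT(*) AS avg_year FROM movies GROUP BY genre

Result:
genre     | avg_year   
----------+------------
Action    | 2009       
Animation | 2013.333333
Drama     | 1995.5     
Horror    | 1976       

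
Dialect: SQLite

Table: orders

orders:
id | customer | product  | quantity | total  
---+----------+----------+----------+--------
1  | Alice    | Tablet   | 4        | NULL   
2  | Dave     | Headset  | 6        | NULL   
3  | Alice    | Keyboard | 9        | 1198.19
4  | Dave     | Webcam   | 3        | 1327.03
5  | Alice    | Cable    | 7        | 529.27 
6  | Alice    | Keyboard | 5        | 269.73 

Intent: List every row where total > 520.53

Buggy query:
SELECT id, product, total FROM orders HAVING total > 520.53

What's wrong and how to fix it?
Bug: HAVING filters the output of aggregation, but this query has no GROUP BY and no aggregate functions, so SQLite rejects it (HAVING clause on a non-aggregate query); the condition here is per row

Fix: Replace HAVING with WHERE since the condition applies to individual rows

Corrected query:
SELECT id, product, total FROM orders WHERE total > 520.53

Result:
id | product  | total  
---+----------+--------
3  | Keyboard | 1198.19
4  | Webcam   | 1327.03
5  | Cable    | 529.27 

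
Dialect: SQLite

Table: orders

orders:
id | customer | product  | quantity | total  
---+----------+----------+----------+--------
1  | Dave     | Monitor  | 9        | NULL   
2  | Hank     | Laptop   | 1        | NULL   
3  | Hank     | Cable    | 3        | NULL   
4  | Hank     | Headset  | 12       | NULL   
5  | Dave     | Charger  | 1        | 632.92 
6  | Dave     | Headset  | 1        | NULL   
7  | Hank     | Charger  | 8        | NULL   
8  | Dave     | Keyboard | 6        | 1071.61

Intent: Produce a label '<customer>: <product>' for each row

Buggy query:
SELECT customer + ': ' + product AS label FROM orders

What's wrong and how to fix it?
Bug: '+' is numeric addition; on text columns SQLite converts them to 0 instead of concatenating

Fix: Use the || operator for string concatenation

Corrected query:
SELECT customer || ': ' || product AS label FROM orders

Result:
label         
--------------
Dave: Monitor 
Hank: Laptop  
Hank: Cable   
Hank: Headset 
Dave: Charger 
Dave: Headset 
Hank: Charger 
Dave: Keyboard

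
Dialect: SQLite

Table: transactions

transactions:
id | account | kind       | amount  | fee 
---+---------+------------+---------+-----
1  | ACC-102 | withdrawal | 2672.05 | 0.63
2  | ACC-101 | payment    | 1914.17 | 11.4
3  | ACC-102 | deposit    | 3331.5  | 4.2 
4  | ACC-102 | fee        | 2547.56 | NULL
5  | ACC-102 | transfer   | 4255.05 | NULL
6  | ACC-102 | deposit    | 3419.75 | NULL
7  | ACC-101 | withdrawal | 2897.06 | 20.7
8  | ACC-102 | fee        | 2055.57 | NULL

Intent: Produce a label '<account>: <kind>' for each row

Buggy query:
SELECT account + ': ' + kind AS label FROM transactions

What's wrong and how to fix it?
Bug: '+' is numeric addition; on text columns SQLite converts them to 0 instead of concatenating

Fix: Use the || operator for string concatenation

Corrected query:
SELECT account || ': ' || kind AS label FROM transactions

Result:
label              
-------------------
ACC-102: withdrawal
ACC-101: payment   
ACC-102: deposit   
ACC-102: fee       
ACC-102: transfer  
ACC-102: deposit   
ACC-101: withdrawal
ACC-102: fee       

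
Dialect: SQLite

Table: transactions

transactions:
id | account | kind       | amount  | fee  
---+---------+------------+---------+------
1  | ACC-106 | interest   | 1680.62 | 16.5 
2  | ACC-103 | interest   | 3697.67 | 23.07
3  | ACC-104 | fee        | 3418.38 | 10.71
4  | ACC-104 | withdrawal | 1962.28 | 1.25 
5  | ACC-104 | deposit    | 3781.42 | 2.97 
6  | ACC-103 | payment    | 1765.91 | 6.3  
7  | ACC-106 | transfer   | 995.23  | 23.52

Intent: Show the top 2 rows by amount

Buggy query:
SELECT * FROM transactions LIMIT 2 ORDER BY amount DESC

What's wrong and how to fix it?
Bug: ORDER BY cannot follow LIMIT; LIMIT is the final clause

Fix: Swap the clauses: ORDER BY first, then LIMIT

Corrected query:
SELECT * FROM transactions ORDER BY amount DESC LIMIT 2

Result:
id | account | kind     | amount  | fee  
---+---------+----------+---------+------
5  | ACC-104 | deposit  | 3781.42 | 2.97 
2  | ACC-103 | interest | 3697.67 | 23.07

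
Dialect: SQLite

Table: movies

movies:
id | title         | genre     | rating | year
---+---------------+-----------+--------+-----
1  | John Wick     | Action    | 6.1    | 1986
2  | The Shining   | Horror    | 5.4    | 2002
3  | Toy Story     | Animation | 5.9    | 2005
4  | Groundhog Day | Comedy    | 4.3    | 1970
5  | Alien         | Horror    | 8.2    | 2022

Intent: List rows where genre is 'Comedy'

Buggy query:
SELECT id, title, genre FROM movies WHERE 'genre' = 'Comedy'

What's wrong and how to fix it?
Bug: 'genre' in single quotes is a string literal, not the column; the comparison is literal-vs-literal and never true

Fix: Remove the quotes around the column name (or use double quotes for an identifier)

Corrected query:
SELECT id, title, genre FROM movies WHERE genre = 'Comedy'

Result:
id | title         | genre 
---+---------------+-------
4  | Groundhog Day | Comedy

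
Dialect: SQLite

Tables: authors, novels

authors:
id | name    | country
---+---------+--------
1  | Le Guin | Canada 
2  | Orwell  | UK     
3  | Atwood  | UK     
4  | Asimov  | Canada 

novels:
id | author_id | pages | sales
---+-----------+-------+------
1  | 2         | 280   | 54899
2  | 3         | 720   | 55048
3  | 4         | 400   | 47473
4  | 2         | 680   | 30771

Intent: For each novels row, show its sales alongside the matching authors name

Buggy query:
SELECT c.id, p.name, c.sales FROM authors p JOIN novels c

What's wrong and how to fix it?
Bug: Missing join condition: each novels row is matched to all authors rows instead of just its own

Fix: Specify the join condition linking the foreign key to the parent id

Corrected query:
SELECT c.id, p.name, c.sales FROM authors p JOIN novels c ON c.author_id = p.id

Result:
id | name   | sales
---+--------+------
1  | Orwell | 54899
2  | Atwood | 55048
3  | Asimov | 47473
4  | Orwell | 30771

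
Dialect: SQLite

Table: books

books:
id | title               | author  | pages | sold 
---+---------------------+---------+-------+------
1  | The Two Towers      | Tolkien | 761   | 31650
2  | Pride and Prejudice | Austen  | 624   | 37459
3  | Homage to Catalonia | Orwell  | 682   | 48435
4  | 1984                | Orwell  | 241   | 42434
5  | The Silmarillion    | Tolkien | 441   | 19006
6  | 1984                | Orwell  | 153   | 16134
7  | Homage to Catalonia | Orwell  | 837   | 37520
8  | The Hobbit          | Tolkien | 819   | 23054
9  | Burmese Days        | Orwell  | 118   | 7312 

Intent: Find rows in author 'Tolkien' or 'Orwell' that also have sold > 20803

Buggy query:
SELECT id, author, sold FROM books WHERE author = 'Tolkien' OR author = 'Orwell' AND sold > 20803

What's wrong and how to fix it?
Bug: AND binds tighter than OR, so this parses as author = 'Tolkien' OR (author = 'Orwell' AND sold > 20803)

Fix: Group the OR with parentheses (or use IN), then AND the threshold

Corrected query:
SELECT id, author, sold FROM books WHERE (author = 'Tolkien' OR author = 'Orwell') AND sold > 20803

Result:
id | author  | sold 
---+---------+------
1  | Tolkien | 31650
3  | Orwell  | 48435
4  | Orwell  | 42434
7  | Orwell  | 37520
8  | Tolkien | 23054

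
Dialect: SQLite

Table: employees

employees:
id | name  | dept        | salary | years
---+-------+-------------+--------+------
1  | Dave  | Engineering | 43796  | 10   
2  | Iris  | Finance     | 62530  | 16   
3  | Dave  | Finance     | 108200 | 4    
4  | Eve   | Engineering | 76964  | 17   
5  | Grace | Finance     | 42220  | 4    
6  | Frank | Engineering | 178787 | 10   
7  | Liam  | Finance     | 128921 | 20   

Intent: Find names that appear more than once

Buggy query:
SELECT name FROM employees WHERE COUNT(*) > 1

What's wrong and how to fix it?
Bug: WHERE can't reference COUNT(*); aggregates are computed after WHERE

Fix: Group first, then use HAVING for the count condition

Corrected query:
SELECT name FROM employees GROUP BY name HAVING COUNT(*) > 1

Result:
name
----
Dave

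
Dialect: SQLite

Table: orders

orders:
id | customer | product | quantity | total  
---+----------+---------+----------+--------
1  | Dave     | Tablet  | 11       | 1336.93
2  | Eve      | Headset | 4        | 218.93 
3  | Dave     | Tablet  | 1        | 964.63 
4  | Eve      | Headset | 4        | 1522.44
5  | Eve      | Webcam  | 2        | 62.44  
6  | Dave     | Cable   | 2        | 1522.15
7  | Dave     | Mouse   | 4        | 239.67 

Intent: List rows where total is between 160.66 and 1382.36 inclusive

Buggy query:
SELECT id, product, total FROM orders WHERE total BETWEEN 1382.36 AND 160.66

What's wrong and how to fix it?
Bug: BETWEEN expects the lower bound first; with 1382.36 AND 160.66 the range is empty

Fix: Swap the bounds so the smaller value comes first

Corrected query:
SELECT id, product, total FROM orders WHERE total BETWEEN 160.66 AND 1382.36

Result:
id | product | total  
---+---------+--------
1  | Tablet  | 1336.93
2  | Headset | 218.93 
3  | Tablet  | 964.63 
7  | Mouse   | 239.67 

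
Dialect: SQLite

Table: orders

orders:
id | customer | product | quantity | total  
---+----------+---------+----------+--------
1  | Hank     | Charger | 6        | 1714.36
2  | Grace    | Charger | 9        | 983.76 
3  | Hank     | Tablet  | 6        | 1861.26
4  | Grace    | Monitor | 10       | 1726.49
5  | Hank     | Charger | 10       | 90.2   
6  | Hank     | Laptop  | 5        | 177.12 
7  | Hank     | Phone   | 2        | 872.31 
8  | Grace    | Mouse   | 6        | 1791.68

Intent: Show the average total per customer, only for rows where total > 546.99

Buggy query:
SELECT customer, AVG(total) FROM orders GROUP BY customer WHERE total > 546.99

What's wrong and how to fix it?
Bug: WHERE cannot follow GROUP BY

Fix: Move the WHERE clause before GROUP BY

Corrected query:
SELECT customer, AVG(total) FROM orders WHERE total > 546.99 GROUP BY customer

Result:
customer | AVG(total) 
---------+------------
Grace    | 1500.643333
Hank     | 1482.643333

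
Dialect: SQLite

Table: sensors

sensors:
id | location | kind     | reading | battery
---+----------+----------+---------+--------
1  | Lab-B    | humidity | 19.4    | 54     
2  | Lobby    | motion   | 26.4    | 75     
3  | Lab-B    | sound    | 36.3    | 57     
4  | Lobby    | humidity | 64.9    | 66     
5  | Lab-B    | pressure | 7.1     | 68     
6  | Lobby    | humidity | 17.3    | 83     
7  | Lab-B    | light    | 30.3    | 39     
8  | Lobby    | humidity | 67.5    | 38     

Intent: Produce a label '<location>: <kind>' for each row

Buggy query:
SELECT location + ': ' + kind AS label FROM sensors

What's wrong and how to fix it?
Bug: SQLite uses || for string concatenation; + coerces text to numbers (yielding 0)

Fix: Use the || operator for string concatenation

Corrected query:
SELECT location || ': ' || kind AS label FROM sensors

Result:
label          
---------------
Lab-B: humidity
Lobby: motion  
Lab-B: sound   
Lobby: humidity
Lab-B: pressure
Lobby: humidity
Lab-B: light   
Lobby: humidity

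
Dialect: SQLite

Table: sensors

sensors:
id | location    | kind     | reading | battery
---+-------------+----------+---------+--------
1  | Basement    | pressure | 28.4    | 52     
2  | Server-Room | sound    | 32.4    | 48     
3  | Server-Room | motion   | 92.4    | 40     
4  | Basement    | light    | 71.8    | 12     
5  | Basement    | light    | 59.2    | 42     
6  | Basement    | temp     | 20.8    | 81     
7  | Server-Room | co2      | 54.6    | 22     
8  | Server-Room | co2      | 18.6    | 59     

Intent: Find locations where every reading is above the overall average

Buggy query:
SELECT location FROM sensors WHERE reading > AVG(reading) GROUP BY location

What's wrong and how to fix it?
Bug: AVG() is an aggregate; it can't sit directly in WHERE

Fix: Compute the overall average in a scalar subquery and compare each group's MIN against it in HAVING

Corrected query:
SELECT location FROM sensors GROUP BY location HAVING MIN(reading) > (SELECT AVG(reading) FROM sensors)

Result:
(no rows)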